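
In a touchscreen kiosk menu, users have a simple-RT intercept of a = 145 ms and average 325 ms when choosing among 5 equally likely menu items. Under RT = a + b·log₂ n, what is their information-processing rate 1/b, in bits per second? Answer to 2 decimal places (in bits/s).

b = (325 − 145)/log₂ 5 = 180/2.3219 = 77.522 ms per bit = 0.07752 s/bit; the reciprocal is 12.900 bits/s.

12.90 bits/s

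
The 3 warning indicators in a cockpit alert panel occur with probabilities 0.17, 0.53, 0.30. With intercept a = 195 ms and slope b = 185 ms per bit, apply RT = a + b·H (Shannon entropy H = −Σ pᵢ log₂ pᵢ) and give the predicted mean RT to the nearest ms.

Entropy contributions −pᵢ log₂ pᵢ: 0.4346, 0.4854, 0.5211; sum H = 1.4411 bits.
RT = a + bH = 195 + 185·1.4411 = 461.61 ms.

462 ms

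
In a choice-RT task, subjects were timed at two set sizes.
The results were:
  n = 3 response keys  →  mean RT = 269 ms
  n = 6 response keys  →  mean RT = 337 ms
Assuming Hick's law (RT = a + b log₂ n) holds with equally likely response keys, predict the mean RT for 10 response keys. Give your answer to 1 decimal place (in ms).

387.1 ms

Solve the two-equation system in a and b:
  b = (337 − 269) / (log₂ 6 − log₂ 3) = 68 / (2.5850 − 1.5850) = 68.000 ms/bit
  a = 269 − 68.000 × 1.5850 = 161.223 ms
Then RT(10) = 161.223 + 68.000 × log₂ 10 = 161.223 + 68.000 × 3.3219 ≈ 387.114 ms.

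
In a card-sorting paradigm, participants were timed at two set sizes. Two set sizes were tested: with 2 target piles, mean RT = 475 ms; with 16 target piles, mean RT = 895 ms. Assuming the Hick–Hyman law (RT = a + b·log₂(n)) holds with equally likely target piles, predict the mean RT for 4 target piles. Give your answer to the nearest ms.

615 ms

With log₂ n on the abscissa the relation is linear; from the two conditions:
  b = (895 − 475) / (log₂ 16 − log₂ 2) = 420 / (4 − 1) = 140 ms/bit
  a = 475 − 140 × 1 = 335 ms
Then RT(4) = 335 + 140 × log₂ 4 = 335 + 140 × 2 ≈ 615.000 ms.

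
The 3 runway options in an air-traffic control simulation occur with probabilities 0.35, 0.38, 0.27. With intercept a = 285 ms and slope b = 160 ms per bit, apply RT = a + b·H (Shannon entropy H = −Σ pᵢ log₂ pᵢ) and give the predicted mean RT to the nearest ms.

536 ms

Entropy contributions −pᵢ log₂ pᵢ: 0.5301, 0.5305, 0.5100; sum H = 1.5706 bits.
RT = a + bH = 285 + 160·1.5706 = 536.29 ms.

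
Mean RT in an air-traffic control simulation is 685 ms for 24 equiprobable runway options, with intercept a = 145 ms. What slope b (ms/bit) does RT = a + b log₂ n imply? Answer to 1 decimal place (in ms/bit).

117.8 ms/bit

b = (685 − 145) / log₂(24) = 540 / 4.5850 = 117.776 ms/bit.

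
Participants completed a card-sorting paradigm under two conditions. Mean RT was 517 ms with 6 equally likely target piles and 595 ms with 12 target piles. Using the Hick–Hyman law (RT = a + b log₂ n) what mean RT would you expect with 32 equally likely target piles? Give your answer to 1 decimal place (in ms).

RT is linear in log₂ n, so two points fix the line:
  b = (595 − 517) / (log₂ 12 − log₂ 6) = 78 / (3.5850 − 2.5850) = 78.000 ms/bit
  a = 517 − 78.000 × 2.5850 = 315.373 ms
Then RT(32) = 315.373 + 78.000 × log₂ 32 = 315.373 + 78.000 × 5 ≈ 705.373 ms.

705.4 ms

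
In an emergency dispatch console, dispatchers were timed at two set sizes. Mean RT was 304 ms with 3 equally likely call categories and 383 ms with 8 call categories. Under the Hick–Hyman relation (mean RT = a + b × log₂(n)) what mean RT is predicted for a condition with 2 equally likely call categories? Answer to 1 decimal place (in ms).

Solve the two-equation system in a and b:
  b = (383 − 304) / (log₂ 8 − log₂ 3) = 79 / (3 − 1.5850) = 55.829 ms/bit
  a = 304 − 55.829 × 1.5850 = 215.513 ms
Then RT(2) = 215.513 + 55.829 × log₂ 2 = 215.513 + 55.829 × 1 ≈ 271.342 ms.

271.3 ms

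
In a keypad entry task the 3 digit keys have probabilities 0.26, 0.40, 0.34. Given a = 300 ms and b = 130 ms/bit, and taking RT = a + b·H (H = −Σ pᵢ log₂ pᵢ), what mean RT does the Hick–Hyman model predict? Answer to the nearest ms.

Entropy contributions −pᵢ log₂ pᵢ: 0.5053, 0.5288, 0.5292; sum H = 1.5632 bits.
RT = a + bH = 300 + 130·1.5632 = 503.22 ms.

503 ms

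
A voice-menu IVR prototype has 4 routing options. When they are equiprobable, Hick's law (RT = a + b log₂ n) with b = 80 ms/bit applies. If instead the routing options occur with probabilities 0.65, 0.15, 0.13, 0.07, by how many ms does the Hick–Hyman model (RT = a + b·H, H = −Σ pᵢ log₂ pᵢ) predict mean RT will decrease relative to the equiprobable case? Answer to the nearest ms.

The RT saving is b·ΔH. Equiprobable H₀ = log₂(4) = 2.0000 bits; with the given probabilities H = 1.4657 bits.
b·(H₀ − H) = 80 × (2.0000 − 1.4657) = 42.74 ms.

43 ms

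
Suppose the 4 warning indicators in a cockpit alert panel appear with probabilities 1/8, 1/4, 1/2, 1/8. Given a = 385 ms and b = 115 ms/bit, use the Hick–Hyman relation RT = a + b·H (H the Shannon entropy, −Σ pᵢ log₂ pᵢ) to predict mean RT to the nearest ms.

586 ms

Each term −pᵢ log₂ pᵢ: 0.125·3 + 0.25·2 + 0.5·1 + 0.125·3; summed, H = 1.750 bits.
Mean RT = a + bH = 385 + 115·1.750 = 586.25 ms.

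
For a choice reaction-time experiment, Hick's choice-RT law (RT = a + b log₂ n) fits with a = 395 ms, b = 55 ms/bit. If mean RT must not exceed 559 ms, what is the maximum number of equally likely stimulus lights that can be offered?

Information budget: (559 − 395)/55 = 2.9818 bits, so n ≤ 2^2.9818 = 7.900 → at most 7.

7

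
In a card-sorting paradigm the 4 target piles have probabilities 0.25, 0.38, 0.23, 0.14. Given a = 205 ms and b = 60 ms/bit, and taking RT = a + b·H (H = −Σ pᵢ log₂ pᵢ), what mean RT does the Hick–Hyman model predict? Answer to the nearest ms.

H = 0.25·log₂(1/0.25) + 0.38·log₂(1/0.38) + 0.23·log₂(1/0.23) + 0.14·log₂(1/0.14) = 1.9152 bits.
RT = 205 + 60 × 1.9152 = 319.91 ms.

320 ms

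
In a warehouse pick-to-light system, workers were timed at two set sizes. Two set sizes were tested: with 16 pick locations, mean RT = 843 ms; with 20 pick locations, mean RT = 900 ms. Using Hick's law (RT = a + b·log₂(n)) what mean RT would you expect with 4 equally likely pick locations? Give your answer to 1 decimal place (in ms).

488.9 ms

With log₂ n on the abscissa the relation is linear; from the two conditions:
  b = (900 − 843) / (log₂ 20 − log₂ 16) = 57 / (4.3219 − 4) = 177.058 ms/bit
  a = 843 − 177.058 × 4 = 134.767 ms
Then RT(4) = 134.767 + 177.058 × log₂ 4 = 134.767 + 177.058 × 2 ≈ 488.884 ms.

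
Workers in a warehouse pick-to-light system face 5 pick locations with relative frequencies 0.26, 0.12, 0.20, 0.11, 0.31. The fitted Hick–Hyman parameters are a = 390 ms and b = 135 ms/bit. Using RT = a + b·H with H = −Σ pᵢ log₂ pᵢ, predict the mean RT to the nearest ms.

H = 0.26·log₂(1/0.26) + 0.12·log₂(1/0.12) + 0.20·log₂(1/0.20) + 0.11·log₂(1/0.11) + 0.31·log₂(1/0.31) = 2.2108 bits.
RT = 390 + 135 × 2.2108 = 688.46 ms.

688 ms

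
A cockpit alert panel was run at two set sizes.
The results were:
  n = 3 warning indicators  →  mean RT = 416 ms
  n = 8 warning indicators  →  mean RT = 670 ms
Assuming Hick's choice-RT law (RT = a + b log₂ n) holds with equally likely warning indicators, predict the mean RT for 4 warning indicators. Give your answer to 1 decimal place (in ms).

490.5 ms

Solve the two-equation system in a and b:
  b = (670 − 416) / (log₂ 8 − log₂ 3) = 254 / (3 − 1.5850) = 179.501 ms/bit
  a = 416 − 179.501 × 1.5850 = 131.498 ms
Then RT(4) = 131.498 + 179.501 × log₂ 4 = 131.498 + 179.501 × 2 ≈ 490.499 ms.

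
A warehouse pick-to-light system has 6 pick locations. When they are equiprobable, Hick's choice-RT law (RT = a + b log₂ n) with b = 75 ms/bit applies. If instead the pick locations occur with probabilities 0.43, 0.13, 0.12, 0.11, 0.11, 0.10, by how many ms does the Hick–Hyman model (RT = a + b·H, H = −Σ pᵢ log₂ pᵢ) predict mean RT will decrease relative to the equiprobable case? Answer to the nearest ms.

21 ms

The RT saving is b·ΔH. Equiprobable H₀ = log₂(6) = 2.5850 bits; with the given probabilities H = 2.3060 bits.
b·(H₀ − H) = 75 × (2.5850 − 2.3060) = 20.92 ms.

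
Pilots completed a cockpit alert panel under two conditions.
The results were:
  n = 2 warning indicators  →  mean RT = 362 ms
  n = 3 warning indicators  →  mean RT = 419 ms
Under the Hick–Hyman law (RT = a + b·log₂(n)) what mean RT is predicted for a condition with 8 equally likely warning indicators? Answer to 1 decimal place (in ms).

556.9 ms

Solve the two-equation system in a and b:
  b = (419 − 362) / (log₂ 3 − log₂ 2) = 57 / (1.5850 − 1) = 97.442 ms/bit
  a = 362 − 97.442 × 1 = 264.558 ms
Then RT(8) = 264.558 + 97.442 × log₂ 8 = 264.558 + 97.442 × 3 ≈ 556.884 ms.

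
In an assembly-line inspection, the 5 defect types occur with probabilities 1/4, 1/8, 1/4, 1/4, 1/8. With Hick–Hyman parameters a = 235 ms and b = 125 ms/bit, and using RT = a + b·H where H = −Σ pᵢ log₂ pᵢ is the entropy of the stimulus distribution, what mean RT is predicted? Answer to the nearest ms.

Each term −pᵢ log₂ pᵢ: 0.25·2 + 0.125·3 + 0.25·2 + 0.25·2 + 0.125·3; summed, H = 2.250 bits.
Mean RT = a + bH = 235 + 125·2.250 = 516.25 ms.

516 ms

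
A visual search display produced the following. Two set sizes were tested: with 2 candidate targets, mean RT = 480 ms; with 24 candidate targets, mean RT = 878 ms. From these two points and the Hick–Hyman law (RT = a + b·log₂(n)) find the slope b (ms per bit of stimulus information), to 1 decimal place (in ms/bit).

The slope on a log₂ axis is (878 − 480) / (4.5850 − 1) = 111.019 ms/bit.

111.0 ms/bit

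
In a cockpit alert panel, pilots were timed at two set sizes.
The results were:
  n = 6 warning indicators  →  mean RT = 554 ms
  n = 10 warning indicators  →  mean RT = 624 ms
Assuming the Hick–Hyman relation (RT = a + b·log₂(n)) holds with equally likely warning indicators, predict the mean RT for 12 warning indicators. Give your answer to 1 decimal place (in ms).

With log₂ n on the abscissa the relation is linear; from the two conditions:
  b = (624 − 554) / (log₂ 10 − log₂ 6) = 70 / (3.3219 − 2.5850) = 94.984 ms/bit
  a = 554 − 94.984 × 2.5850 = 308.470 ms
Then RT(12) = 308.470 + 94.984 × log₂ 12 = 308.470 + 94.984 × 3.5850 ≈ 648.984 ms.

649.0 ms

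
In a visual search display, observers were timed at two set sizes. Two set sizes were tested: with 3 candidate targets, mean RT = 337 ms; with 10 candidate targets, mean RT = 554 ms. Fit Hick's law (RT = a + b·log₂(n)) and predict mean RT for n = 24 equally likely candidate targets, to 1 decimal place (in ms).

Fit slope and intercept:
  b = (554 − 337) / (log₂ 10 − log₂ 3) = 217 / (3.3219 − 1.5850) = 124.931 ms/bit
  a = 337 − 124.931 × 1.5850 = 138.990 ms
Then RT(24) = 138.990 + 124.931 × log₂ 24 = 138.990 + 124.931 × 4.5850 ≈ 711.792 ms.

711.8 ms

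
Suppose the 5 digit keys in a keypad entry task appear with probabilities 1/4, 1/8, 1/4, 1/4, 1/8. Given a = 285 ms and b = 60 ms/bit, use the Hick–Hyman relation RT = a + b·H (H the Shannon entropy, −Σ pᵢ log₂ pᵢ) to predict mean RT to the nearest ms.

Each term −pᵢ log₂ pᵢ: 0.25·2 + 0.125·3 + 0.25·2 + 0.25·2 + 0.125·3; summed, H = 2.250 bits.
Mean RT = a + bH = 285 + 60·2.250 = 420.00 ms.

420 ms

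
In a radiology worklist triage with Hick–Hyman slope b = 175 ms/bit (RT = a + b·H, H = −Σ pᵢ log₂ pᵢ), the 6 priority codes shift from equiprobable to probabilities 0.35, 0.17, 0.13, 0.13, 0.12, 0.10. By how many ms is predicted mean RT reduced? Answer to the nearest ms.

The RT saving is b·ΔH. Equiprobable H₀ = log₂(6) = 2.5850 bits; with the given probabilities H = 2.4292 bits.
b·(H₀ − H) = 175 × (2.5850 − 2.4292) = 27.25 ms.

27 ms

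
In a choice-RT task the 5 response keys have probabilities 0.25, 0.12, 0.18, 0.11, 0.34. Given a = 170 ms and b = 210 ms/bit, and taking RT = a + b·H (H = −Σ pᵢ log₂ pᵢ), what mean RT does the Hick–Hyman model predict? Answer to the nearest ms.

H = 0.25·log₂(1/0.25) + 0.12·log₂(1/0.12) + 0.18·log₂(1/0.18) + 0.11·log₂(1/0.11) + 0.34·log₂(1/0.34) = 2.1918 bits.
RT = 170 + 210 × 2.1918 = 630.29 ms.

630 ms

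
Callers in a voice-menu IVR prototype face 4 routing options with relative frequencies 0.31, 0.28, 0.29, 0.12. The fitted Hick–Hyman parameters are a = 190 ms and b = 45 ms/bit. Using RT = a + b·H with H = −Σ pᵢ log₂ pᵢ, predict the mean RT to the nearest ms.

H = 0.31·log₂(1/0.31) + 0.28·log₂(1/0.28) + 0.29·log₂(1/0.29) + 0.12·log₂(1/0.12) = 1.9230 bits.
RT = 190 + 45 × 1.9230 = 276.53 ms.

277 ms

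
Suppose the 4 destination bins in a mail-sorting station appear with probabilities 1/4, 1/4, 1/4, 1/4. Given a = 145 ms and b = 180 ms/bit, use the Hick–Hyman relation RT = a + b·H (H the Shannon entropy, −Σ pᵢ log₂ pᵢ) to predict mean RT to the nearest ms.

505 ms

Each term −pᵢ log₂ pᵢ: 0.25·2 + 0.25·2 + 0.25·2 + 0.25·2; summed, H = 2.000 bits.
Mean RT = a + bH = 145 + 180·2.000 = 505.00 ms.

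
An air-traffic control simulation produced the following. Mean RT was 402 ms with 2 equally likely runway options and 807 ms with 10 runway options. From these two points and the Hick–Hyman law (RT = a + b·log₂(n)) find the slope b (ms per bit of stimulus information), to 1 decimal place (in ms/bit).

b = (RT₂ − RT₁)/(log₂ n₂ − log₂ n₁) = (807 − 402)/(3.3219 − 1) = 174.424 ms/bit.

174.4 ms/bit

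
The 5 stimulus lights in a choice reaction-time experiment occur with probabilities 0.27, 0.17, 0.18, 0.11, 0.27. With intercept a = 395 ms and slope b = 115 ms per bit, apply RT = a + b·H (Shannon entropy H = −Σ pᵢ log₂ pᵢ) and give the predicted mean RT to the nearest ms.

654 ms

Entropy contributions −pᵢ log₂ pᵢ: 0.5100, 0.4346, 0.4453, 0.3503, 0.5100; sum H = 2.2502 bits.
RT = a + bH = 395 + 115·2.2502 = 653.78 ms.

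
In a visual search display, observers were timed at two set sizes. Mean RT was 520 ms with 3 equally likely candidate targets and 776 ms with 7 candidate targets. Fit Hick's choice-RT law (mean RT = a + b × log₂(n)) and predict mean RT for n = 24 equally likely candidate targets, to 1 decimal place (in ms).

1148.3 ms

Solve the two-equation system in a and b:
  b = (776 − 520) / (log₂ 7 − log₂ 3) = 256 / (2.8074 − 1.5850) = 209.425 ms/bit
  a = 520 − 209.425 × 1.5850 = 188.069 ms
Then RT(24) = 188.069 + 209.425 × log₂ 24 = 188.069 + 209.425 × 4.5850 ≈ 1148.276 ms.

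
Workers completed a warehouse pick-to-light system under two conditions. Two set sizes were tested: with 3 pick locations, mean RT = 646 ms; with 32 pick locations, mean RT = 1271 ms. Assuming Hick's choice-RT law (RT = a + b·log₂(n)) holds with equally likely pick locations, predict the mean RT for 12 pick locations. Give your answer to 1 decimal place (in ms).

With log₂ n on the abscissa the relation is linear; from the two conditions:
  b = (1271 − 646) / (log₂ 32 − log₂ 3) = 625 / (5 − 1.5850) = 183.014 ms/bit
  a = 646 − 183.014 × 1.5850 = 355.930 ms
Then RT(12) = 355.930 + 183.014 × log₂ 12 = 355.930 + 183.014 × 3.5850 ≈ 1012.028 ms.

1012.0 ms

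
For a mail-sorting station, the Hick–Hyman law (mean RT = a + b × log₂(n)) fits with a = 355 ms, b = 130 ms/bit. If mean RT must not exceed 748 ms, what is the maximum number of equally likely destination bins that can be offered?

8

130·log₂ n ≤ 748 − 355 = 393, giving log₂ n ≤ 3.0231 and n ≤ 8.129. The largest whole number is 8.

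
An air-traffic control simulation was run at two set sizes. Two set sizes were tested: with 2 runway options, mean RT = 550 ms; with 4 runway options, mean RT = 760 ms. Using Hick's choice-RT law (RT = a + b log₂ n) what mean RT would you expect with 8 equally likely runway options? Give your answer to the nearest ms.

With log₂ n on the abscissa the relation is linear; from the two conditions:
  b = (760 − 550) / (log₂ 4 − log₂ 2) = 210 / (2 − 1) = 210 ms/bit
  a = 550 − 210 × 1 = 340 ms
Then RT(8) = 340 + 210 × log₂ 8 = 340 + 210 × 3 ≈ 970.000 ms.

970 ms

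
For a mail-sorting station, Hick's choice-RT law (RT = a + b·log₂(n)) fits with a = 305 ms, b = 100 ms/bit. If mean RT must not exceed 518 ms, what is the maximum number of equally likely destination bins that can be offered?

Set 305 + 100·log₂ n ≤ 518 → log₂ n ≤ (518 − 305)/100 = 2.1300.
So n ≤ 2^2.1300 = 4.377; the largest integer n is 4.

4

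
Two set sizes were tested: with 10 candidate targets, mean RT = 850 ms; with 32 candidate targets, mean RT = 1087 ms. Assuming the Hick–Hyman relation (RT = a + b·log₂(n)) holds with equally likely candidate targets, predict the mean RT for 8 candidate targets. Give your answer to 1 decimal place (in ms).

804.5 ms

RT is linear in log₂ n, so two points fix the line:
  b = (1087 − 850) / (log₂ 32 − log₂ 10) = 237 / (5 − 3.3219) = 141.234 ms/bit
  a = 850 − 141.234 × 3.3219 = 380.832 ms
Then RT(8) = 380.832 + 141.234 × log₂ 8 = 380.832 + 141.234 × 3 ≈ 804.533 ms.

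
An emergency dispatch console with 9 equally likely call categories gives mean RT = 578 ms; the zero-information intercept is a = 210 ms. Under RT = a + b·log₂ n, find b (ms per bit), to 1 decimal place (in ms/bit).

116.1 ms/bit

b = (578 − 210) / log₂(9) = 368 / 3.1699 = 116.091 ms/bit.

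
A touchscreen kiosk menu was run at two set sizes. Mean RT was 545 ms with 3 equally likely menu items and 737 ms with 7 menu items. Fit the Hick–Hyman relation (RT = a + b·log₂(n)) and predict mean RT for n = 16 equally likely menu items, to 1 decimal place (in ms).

Fit slope and intercept:
  b = (737 − 545) / (log₂ 7 − log₂ 3) = 192 / (2.8074 − 1.5850) = 157.069 ms/bit
  a = 545 − 157.069 × 1.5850 = 296.051 ms
Then RT(16) = 296.051 + 157.069 × log₂ 16 = 296.051 + 157.069 × 4 ≈ 924.328 ms.

924.3 ms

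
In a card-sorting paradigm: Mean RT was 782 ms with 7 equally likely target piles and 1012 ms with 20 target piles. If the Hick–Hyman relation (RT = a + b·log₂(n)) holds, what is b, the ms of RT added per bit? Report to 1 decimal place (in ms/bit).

The slope on a log₂ axis is (1012 − 782) / (4.3219 − 2.8074) = 151.858 ms/bit.

151.9 ms/bit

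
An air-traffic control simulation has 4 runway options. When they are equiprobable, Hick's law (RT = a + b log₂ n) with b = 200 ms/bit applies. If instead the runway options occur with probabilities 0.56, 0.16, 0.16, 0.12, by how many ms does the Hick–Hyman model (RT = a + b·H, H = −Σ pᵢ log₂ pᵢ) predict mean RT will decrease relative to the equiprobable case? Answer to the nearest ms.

The RT saving is b·ΔH. Equiprobable H₀ = log₂(4) = 2.0000 bits; with the given probabilities H = 1.6815 bits.
b·(H₀ − H) = 200 × (2.0000 − 1.6815) = 63.69 ms.

64 ms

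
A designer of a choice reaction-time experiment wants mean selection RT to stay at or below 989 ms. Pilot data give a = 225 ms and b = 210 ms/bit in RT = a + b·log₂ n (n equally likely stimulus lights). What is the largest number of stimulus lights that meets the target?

Information budget: (989 − 225)/210 = 3.6381 bits, so n ≤ 2^3.6381 = 12.450 → at most 12.

12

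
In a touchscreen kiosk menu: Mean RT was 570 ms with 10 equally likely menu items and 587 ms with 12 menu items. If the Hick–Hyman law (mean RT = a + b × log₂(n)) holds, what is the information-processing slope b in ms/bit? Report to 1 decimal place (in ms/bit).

The slope on a log₂ axis is (587 − 570) / (3.5850 − 3.3219) = 64.630 ms/bit.

64.6 ms/bit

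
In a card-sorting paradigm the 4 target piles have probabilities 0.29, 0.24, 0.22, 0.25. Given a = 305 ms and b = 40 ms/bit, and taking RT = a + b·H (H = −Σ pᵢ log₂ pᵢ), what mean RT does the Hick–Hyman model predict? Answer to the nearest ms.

H = 0.29·log₂(1/0.29) + 0.24·log₂(1/0.24) + 0.22·log₂(1/0.22) + 0.25·log₂(1/0.25) = 1.9926 bits.
RT = 305 + 40 × 1.9926 = 384.70 ms.

385 ms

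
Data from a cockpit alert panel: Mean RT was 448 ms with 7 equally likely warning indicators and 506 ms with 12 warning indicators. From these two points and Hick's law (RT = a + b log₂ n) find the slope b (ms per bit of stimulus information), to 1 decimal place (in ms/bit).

The slope on a log₂ axis is (506 − 448) / (3.5850 − 2.8074) = 74.588 ms/bit.

74.6 ms/bit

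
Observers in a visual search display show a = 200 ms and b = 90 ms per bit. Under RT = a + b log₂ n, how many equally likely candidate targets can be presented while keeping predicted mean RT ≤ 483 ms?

Information budget: (483 − 200)/90 = 3.1444 bits, so n ≤ 2^3.1444 = 8.842 → at most 8.

8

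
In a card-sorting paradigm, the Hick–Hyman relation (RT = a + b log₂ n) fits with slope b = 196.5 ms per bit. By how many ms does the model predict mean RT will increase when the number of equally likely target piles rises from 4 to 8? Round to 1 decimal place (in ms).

The intercept a cancels: ΔRT = b·(log₂ n₂ − log₂ n₁) = b·log₂(n₂/n₁).
log₂(8) − log₂(4) = log₂(8/4) = log₂(2) = 1.
ΔRT = 196.5 × 1.0000 = 196.500 ms.

196.5 ms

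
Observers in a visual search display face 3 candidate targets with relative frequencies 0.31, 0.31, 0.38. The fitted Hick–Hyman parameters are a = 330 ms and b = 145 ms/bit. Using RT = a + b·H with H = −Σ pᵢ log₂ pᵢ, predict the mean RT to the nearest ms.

559 ms

Entropy contributions −pᵢ log₂ pᵢ: 0.5238, 0.5238, 0.5305; sum H = 1.5780 bits.
RT = a + bH = 330 + 145·1.5780 = 558.82 ms.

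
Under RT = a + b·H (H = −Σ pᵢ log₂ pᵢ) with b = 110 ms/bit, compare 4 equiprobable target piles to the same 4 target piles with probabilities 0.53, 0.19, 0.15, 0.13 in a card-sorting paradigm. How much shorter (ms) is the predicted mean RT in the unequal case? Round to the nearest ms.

The RT saving is b·ΔH. Equiprobable H₀ = log₂(4) = 2.0000 bits; with the given probabilities H = 1.7339 bits.
b·(H₀ − H) = 110 × (2.0000 − 1.7339) = 29.28 ms.

29 ms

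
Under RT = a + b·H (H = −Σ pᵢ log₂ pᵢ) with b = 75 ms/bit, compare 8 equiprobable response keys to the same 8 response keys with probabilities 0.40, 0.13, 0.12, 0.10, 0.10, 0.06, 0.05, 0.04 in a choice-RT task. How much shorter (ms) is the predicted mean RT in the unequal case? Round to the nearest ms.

Equiprobable entropy H₀ = log₂ 8 = 3.0000 bits.
Skewed entropy H = −Σ pᵢ log₂ pᵢ = 2.5883 bits.
ΔRT = b·(H₀ − H) = 75 × 0.4117 = 30.88 ms.

31 ms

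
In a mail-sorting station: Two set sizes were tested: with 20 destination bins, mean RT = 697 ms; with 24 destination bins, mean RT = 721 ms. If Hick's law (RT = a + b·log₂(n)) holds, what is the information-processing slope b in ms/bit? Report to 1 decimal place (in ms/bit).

Slope: b = (721 − 697) / (log₂ 24 − log₂ 20) = 24/0.2630 = 91.243 ms/bit.

91.2 ms/bit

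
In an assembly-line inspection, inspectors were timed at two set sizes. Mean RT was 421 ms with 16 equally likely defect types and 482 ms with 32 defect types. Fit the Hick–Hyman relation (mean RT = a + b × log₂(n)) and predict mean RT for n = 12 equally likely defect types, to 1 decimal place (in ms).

RT is linear in log₂ n, so two points fix the line:
  b = (482 − 421) / (log₂ 32 − log₂ 16) = 61 / (5 − 4) = 61.000 ms/bit
  a = 421 − 61.000 × 4 = 177.000 ms
Then RT(12) = 177.000 + 61.000 × log₂ 12 = 177.000 + 61.000 × 3.5850 ≈ 395.683 ms.

395.7 ms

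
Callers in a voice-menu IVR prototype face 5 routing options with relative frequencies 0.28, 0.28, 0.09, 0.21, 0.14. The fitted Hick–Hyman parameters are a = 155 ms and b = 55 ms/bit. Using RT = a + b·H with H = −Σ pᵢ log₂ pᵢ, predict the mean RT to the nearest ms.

277 ms

Entropy contributions −pᵢ log₂ pᵢ: 0.5142, 0.5142, 0.3127, 0.4728, 0.3971; sum H = 2.2110 bits.
RT = a + bH = 155 + 55·2.2110 = 276.61 ms.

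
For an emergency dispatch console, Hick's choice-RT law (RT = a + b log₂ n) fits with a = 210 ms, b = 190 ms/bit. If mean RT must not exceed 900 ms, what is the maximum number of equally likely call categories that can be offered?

Information budget: (900 − 210)/190 = 3.6316 bits, so n ≤ 2^3.6316 = 12.394 → at most 12.

12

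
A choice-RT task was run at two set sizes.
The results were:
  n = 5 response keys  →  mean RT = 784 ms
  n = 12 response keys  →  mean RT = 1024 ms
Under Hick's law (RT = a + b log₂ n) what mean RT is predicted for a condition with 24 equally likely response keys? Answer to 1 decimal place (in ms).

RT is linear in log₂ n, so two points fix the line:
  b = (1024 − 784) / (log₂ 12 − log₂ 5) = 240 / (3.5850 − 2.3219) = 190.019 ms/bit
  a = 784 − 190.019 × 2.3219 = 342.791 ms
Then RT(24) = 342.791 + 190.019 × log₂ 24 = 342.791 + 190.019 × 4.5850 ≈ 1214.019 ms.

1214.0 ms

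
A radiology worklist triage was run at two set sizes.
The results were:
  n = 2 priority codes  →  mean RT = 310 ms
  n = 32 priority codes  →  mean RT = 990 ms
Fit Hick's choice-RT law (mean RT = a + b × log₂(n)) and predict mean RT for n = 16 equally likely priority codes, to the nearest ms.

820 ms

Fit slope and intercept:
  b = (990 − 310) / (log₂ 32 − log₂ 2) = 680 / (5 − 1) = 170 ms/bit
  a = 310 − 170 × 1 = 140 ms
Then RT(16) = 140 + 170 × log₂ 16 = 140 + 170 × 4 ≈ 820.000 ms.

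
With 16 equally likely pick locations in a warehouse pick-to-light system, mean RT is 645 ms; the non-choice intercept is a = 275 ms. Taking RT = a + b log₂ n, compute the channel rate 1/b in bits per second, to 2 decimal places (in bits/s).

b = (645 − 275)/log₂ 16 = 370/4 = 92.500 ms per bit = 0.09250 s/bit; the reciprocal is 10.811 bits/s.

10.81 bits/s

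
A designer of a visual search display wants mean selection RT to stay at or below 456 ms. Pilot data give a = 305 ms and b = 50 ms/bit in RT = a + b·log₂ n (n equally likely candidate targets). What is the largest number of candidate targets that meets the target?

8

Set 305 + 50·log₂ n ≤ 456 → log₂ n ≤ (456 − 305)/50 = 3.0200.
So n ≤ 2^3.0200 = 8.112; the largest integer n is 8.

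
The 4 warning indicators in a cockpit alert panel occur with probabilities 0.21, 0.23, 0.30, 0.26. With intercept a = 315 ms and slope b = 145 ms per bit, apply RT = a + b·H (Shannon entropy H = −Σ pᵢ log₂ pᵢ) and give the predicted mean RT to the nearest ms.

H = 0.21·log₂(1/0.21) + 0.23·log₂(1/0.23) + 0.30·log₂(1/0.30) + 0.26·log₂(1/0.26) = 1.9869 bits.
RT = 315 + 145 × 1.9869 = 603.10 ms.

603 ms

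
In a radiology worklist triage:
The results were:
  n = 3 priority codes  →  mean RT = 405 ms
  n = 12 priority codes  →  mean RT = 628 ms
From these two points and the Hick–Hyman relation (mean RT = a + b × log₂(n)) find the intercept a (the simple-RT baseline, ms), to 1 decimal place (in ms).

228.3 ms

Slope: b = (628 − 405) / (log₂ 12 − log₂ 3) = 223/2.0000 = 111.500 ms/bit.
a = RT₁ − b·log₂ n₁ = 405 − 111.500 × 1.5850 = 228.277 ms.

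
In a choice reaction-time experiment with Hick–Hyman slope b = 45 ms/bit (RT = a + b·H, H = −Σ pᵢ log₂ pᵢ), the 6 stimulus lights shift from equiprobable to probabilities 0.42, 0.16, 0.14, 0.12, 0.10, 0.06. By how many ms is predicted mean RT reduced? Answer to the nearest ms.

Equiprobable entropy H₀ = log₂ 6 = 2.5850 bits.
Skewed entropy H = −Σ pᵢ log₂ pᵢ = 2.2886 bits.
ΔRT = b·(H₀ − H) = 45 × 0.2964 = 13.34 ms.

13 ms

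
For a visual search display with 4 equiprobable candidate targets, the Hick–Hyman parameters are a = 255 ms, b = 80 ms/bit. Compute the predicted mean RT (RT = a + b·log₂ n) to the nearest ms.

415 ms

log₂(4) = 2 bits, so RT = 255 + 80 × 2 ≈ 415.000 ms.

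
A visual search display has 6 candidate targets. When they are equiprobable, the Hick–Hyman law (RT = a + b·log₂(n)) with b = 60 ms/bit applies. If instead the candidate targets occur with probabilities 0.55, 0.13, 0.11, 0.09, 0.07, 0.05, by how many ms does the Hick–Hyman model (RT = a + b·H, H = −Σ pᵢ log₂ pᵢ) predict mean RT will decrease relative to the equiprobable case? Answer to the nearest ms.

35 ms

Equiprobable entropy H₀ = log₂ 6 = 2.5850 bits.
Skewed entropy H = −Σ pᵢ log₂ pᵢ = 2.0046 bits.
ΔRT = b·(H₀ − H) = 60 × 0.5804 = 34.82 ms.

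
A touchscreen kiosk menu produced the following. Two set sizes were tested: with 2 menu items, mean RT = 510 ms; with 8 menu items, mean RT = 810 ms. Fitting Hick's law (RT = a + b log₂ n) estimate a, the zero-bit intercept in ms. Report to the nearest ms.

360 ms

b = (RT₂ − RT₁)/(log₂ n₂ − log₂ n₁) = (810 − 510)/(3 − 1) = 150 ms/bit.
a = RT₁ − b·log₂ n₁ = 510 − 150 × 1 = 360.000 ms.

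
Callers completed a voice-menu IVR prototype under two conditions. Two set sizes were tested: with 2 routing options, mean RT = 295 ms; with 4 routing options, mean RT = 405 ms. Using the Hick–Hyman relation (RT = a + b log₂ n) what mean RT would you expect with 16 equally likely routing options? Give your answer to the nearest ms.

625 ms

With log₂ n on the abscissa the relation is linear; from the two conditions:
  b = (405 − 295) / (log₂ 4 − log₂ 2) = 110 / (2 − 1) = 110 ms/bit
  a = 295 − 110 × 1 = 185 ms
Then RT(16) = 185 + 110 × log₂ 16 = 185 + 110 × 4 ≈ 625.000 ms.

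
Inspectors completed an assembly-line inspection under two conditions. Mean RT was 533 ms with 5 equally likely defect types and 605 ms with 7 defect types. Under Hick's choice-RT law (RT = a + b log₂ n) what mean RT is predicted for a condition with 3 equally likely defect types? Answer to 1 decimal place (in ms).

423.7 ms

With log₂ n on the abscissa the relation is linear; from the two conditions:
  b = (605 − 533) / (log₂ 7 − log₂ 5) = 72 / (2.8074 − 2.3219) = 148.323 ms/bit
  a = 533 − 148.323 × 2.3219 = 188.604 ms
Then RT(3) = 188.604 + 148.323 × log₂ 3 = 188.604 + 148.323 × 1.5850 ≈ 423.691 ms.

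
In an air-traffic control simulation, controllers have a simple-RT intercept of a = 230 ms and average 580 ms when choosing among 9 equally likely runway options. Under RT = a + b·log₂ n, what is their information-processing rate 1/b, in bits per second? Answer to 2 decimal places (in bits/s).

9.06 bits/s

Choice component = 580 − 230 = 350 ms over log₂(9) = 3.1699 bits.
b = 350 / 3.1699 = 110.413 ms/bit, so 1/b = 9.057 bits/s.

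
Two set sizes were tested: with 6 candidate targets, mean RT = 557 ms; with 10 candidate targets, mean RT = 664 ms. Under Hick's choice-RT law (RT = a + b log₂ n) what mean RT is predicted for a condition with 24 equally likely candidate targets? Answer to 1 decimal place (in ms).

847.4 ms

Fit slope and intercept:
  b = (664 − 557) / (log₂ 10 − log₂ 6) = 107 / (3.3219 − 2.5850) = 145.190 ms/bit
  a = 557 − 145.190 × 2.5850 = 181.689 ms
Then RT(24) = 181.689 + 145.190 × log₂ 24 = 181.689 + 145.190 × 4.5850 ≈ 847.380 ms.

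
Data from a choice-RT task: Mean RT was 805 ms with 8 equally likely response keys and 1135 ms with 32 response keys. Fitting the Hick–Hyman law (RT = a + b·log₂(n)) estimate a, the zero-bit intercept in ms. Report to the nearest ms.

Slope: b = (1135 − 805) / (log₂ 32 − log₂ 8) = 330/2.0000 = 165 ms/bit.
a = RT₁ − b·log₂ n₁ = 805 − 165 × 3 = 310.000 ms.

310 ms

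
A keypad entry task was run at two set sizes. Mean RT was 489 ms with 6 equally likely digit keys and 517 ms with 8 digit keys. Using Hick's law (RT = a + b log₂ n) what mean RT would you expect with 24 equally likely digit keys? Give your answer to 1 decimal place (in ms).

RT is linear in log₂ n, so two points fix the line:
  b = (517 − 489) / (log₂ 8 − log₂ 6) = 28 / (3 − 2.5850) = 67.464 ms/bit
  a = 489 − 67.464 × 2.5850 = 314.609 ms
Then RT(24) = 314.609 + 67.464 × log₂ 24 = 314.609 + 67.464 × 4.5850 ≈ 623.928 ms.

623.9 ms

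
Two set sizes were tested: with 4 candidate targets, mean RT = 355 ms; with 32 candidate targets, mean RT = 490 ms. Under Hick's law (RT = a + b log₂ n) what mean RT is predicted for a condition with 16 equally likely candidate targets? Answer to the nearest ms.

445 ms

With log₂ n on the abscissa the relation is linear; from the two conditions:
  b = (490 − 355) / (log₂ 32 − log₂ 4) = 135 / (5 − 2) = 45 ms/bit
  a = 355 − 45 × 2 = 265 ms
Then RT(16) = 265 + 45 × log₂ 16 = 265 + 45 × 4 ≈ 445.000 ms.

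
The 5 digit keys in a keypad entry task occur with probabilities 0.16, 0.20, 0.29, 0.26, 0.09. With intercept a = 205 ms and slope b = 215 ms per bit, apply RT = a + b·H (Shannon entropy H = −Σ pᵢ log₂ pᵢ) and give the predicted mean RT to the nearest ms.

683 ms

Entropy contributions −pᵢ log₂ pᵢ: 0.4230, 0.4644, 0.5179, 0.5053, 0.3127; sum H = 2.2232 bits.
RT = a + bH = 205 + 215·2.2232 = 683.00 ms.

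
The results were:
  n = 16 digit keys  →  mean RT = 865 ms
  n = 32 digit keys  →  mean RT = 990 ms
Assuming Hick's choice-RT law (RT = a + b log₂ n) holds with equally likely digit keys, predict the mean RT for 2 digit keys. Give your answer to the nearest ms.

RT is linear in log₂ n, so two points fix the line:
  b = (990 − 865) / (log₂ 32 − log₂ 16) = 125 / (5 − 4) = 125 ms/bit
  a = 865 − 125 × 4 = 365 ms
Then RT(2) = 365 + 125 × log₂ 2 = 365 + 125 × 1 ≈ 490.000 ms.

490 ms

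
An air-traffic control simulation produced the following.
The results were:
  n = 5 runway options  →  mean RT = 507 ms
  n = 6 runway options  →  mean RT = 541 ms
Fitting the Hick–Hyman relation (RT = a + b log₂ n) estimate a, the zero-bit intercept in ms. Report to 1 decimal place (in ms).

206.9 ms

The slope on a log₂ axis is (541 − 507) / (2.5850 − 2.3219) = 129.261 ms/bit.
a = RT₁ − b·log₂ n₁ = 507 − 129.261 × 2.3219 = 206.866 ms.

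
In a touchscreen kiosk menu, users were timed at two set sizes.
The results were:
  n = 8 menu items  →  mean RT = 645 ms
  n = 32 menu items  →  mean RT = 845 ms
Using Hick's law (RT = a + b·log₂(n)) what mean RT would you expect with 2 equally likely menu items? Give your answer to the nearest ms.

Fit slope and intercept:
  b = (845 − 645) / (log₂ 32 − log₂ 8) = 200 / (5 − 3) = 100 ms/bit
  a = 645 − 100 × 3 = 345 ms
Then RT(2) = 345 + 100 × log₂ 2 = 345 + 100 × 1 ≈ 445.000 ms.

445 ms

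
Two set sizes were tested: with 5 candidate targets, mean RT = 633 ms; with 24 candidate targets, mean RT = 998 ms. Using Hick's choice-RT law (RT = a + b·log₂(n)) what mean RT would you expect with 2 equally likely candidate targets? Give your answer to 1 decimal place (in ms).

Fit slope and intercept:
  b = (998 − 633) / (log₂ 24 − log₂ 5) = 365 / (4.5850 − 2.3219) = 161.288 ms/bit
  a = 633 − 161.288 × 2.3219 = 258.501 ms
Then RT(2) = 258.501 + 161.288 × log₂ 2 = 258.501 + 161.288 × 1 ≈ 419.789 ms.

419.8 ms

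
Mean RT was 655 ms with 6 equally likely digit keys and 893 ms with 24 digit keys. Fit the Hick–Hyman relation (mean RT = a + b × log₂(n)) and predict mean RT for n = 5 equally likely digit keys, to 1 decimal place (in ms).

623.7 ms

Solve the two-equation system in a and b:
  b = (893 − 655) / (log₂ 24 − log₂ 6) = 238 / (4.5850 − 2.5850) = 119.000 ms/bit
  a = 655 − 119.000 × 2.5850 = 347.389 ms
Then RT(5) = 347.389 + 119.000 × log₂ 5 = 347.389 + 119.000 × 2.3219 ≈ 623.699 ms.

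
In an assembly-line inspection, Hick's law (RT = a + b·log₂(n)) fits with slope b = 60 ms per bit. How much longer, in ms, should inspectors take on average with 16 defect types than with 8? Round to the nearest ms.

The intercept a cancels: ΔRT = b·(log₂ n₂ − log₂ n₁) = b·log₂(n₂/n₁).
log₂(16) − log₂(8) = log₂(16/8) = log₂(2) = 1.
ΔRT = 60 × 1.0000 = 60.000 ms.

60 ms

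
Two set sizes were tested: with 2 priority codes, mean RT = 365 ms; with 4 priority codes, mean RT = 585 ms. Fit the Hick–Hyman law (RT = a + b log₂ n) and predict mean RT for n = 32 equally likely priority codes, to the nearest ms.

RT is linear in log₂ n, so two points fix the line:
  b = (585 − 365) / (log₂ 4 − log₂ 2) = 220 / (2 − 1) = 220 ms/bit
  a = 365 − 220 × 1 = 145 ms
Then RT(32) = 145 + 220 × log₂ 32 = 145 + 220 × 5 ≈ 1245.000 ms.

1245 ms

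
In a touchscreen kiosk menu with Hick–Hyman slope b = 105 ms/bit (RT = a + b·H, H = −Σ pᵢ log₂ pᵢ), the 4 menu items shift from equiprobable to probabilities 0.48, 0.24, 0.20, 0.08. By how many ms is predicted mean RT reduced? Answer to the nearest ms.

The RT saving is b·ΔH. Equiprobable H₀ = log₂(4) = 2.0000 bits; with the given probabilities H = 1.7583 bits.
b·(H₀ − H) = 105 × (2.0000 − 1.7583) = 25.38 ms.

25 ms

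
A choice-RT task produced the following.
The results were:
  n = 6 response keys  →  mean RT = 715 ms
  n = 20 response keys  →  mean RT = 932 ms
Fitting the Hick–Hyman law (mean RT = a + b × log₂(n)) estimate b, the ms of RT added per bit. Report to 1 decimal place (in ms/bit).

Slope: b = (932 − 715) / (log₂ 20 − log₂ 6) = 217/1.7370 = 124.931 ms/bit.

124.9 ms/bit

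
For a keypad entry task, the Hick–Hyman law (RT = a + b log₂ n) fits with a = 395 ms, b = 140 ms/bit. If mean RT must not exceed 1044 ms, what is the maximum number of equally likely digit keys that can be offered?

24

140·log₂ n ≤ 1044 − 395 = 649, giving log₂ n ≤ 4.6357 and n ≤ 24.859. The largest whole number is 24.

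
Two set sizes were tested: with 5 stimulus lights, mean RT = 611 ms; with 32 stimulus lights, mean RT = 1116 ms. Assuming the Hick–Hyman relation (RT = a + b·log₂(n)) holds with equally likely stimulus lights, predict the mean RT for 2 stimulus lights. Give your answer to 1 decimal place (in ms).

Fit slope and intercept:
  b = (1116 − 611) / (log₂ 32 − log₂ 5) = 505 / (5 − 2.3219) = 188.568 ms/bit
  a = 611 − 188.568 × 2.3219 = 173.158 ms
Then RT(2) = 173.158 + 188.568 × log₂ 2 = 173.158 + 188.568 × 1 ≈ 361.726 ms.

361.7 ms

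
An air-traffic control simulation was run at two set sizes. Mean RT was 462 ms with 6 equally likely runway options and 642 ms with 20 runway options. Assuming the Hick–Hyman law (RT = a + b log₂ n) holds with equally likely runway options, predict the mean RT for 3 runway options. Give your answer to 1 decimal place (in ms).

RT is linear in log₂ n, so two points fix the line:
  b = (642 − 462) / (log₂ 20 − log₂ 6) = 180 / (4.3219 − 2.5850) = 103.629 ms/bit
  a = 462 − 103.629 × 2.5850 = 194.123 ms
Then RT(3) = 194.123 + 103.629 × log₂ 3 = 194.123 + 103.629 × 1.5850 ≈ 358.371 ms.

358.4 ms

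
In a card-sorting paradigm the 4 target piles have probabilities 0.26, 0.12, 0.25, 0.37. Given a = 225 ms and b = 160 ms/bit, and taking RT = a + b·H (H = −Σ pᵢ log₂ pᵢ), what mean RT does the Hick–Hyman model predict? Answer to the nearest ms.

529 ms

Entropy contributions −pᵢ log₂ pᵢ: 0.5053, 0.3671, 0.5000, 0.5307; sum H = 1.9031 bits.
RT = a + bH = 225 + 160·1.9031 = 529.49 ms.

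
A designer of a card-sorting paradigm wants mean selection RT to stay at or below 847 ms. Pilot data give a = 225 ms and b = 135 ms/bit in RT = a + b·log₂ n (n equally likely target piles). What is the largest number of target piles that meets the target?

Set 225 + 135·log₂ n ≤ 847 → log₂ n ≤ (847 − 225)/135 = 4.6074.
So n ≤ 2^4.6074 = 24.376; the largest integer n is 24.

24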